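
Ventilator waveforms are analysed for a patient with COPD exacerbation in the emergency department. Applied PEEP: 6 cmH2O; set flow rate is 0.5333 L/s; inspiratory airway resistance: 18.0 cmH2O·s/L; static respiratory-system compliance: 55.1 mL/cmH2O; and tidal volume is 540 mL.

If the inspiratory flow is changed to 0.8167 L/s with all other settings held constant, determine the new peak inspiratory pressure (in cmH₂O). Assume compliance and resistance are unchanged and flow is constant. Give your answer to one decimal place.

30.5

PIP = Vt/C + R·V̇ + PEEP (constant-flow equation of motion).
Only the resistive term changes: ΔPIP = R × ΔV̇ = 18.0 × (0.8167 − 0.5333) = 18.0 × 0.2834 = 5.101 cmH2O.
Original PIP = 540/55.1 + 18.0×0.5333 + 6 = 25.4 cmH2O; new PIP = 25.4 + (5.101) = 30.501 cmH2O.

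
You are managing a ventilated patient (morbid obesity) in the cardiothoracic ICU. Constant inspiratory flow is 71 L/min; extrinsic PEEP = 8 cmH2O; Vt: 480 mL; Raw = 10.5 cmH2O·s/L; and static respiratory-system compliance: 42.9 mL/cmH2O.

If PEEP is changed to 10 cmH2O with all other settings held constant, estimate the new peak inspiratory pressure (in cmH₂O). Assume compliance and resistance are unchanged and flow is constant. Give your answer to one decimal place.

Flow: 71 L/min ÷ 60 = 1.1833 L/s.
PIP = Vt/C + R·V̇ + PEEP (constant-flow equation of motion).
Only the baseline term changes: ΔPIP = ΔPEEP = 10 − 8 = 2.0 cmH2O.
Original PIP = 480/42.9 + 10.5×1.1833 + 8 = 31.613 cmH2O; new PIP = 31.613 + (2.0) = 33.613 cmH2O.

33.6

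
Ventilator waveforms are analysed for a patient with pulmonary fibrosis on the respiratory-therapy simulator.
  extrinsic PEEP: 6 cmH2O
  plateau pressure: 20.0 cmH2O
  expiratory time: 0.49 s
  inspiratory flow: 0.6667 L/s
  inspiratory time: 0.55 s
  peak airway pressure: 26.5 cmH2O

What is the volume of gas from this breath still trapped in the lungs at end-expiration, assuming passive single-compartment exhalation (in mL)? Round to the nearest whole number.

54

Vt = flow × Ti = 0.6667 L/s × 0.55 s × 1000 mL/L = 366.69 mL.
R = (PIP − Pplat)/V̇ = (26.5 − 20.0) / 0.6667 = 6.5/0.6667 = 9.75 cmH2O·s/L.
C = Vt/(Pplat − PEEP) = 366.69 / (20.0 − 6) = 366.69/14.0 = 26.192 mL/cmH2O.
τ = R × C = 9.75 × 0.02619 L/cmH2O = 0.2554 s.
Fraction remaining = e^(−Te/τ) = e^(−0.49/0.2554) = 0.1468.
Trapped volume = 366.69 × 0.1468 = 53.83 mL.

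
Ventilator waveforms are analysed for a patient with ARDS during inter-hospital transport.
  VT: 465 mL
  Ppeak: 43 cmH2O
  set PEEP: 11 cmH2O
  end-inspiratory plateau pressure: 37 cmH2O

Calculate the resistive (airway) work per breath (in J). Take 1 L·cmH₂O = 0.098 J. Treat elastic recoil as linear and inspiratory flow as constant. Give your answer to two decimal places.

With constant inspiratory flow the resistive pressure is constant at PIP − Pplat = 43 − 37 = 6.0 cmH2O, so resistive work = 6.0 × 0.465 = 2.79 L·cmH2O.
× 0.098 J/(L·cmH2O) → 0.2734 J.

0.27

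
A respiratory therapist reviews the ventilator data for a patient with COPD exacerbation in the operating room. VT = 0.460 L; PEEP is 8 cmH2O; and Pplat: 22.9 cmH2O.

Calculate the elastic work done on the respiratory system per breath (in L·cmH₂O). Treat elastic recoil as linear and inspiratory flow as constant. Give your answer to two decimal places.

Elastic work ≈ ½ × (Pplat − PEEP) × Vt = 0.5 × (22.9 − 8) × 0.460 L = 0.5 × 14.9 × 0.460 = 3.427 L·cmH2O.

3.43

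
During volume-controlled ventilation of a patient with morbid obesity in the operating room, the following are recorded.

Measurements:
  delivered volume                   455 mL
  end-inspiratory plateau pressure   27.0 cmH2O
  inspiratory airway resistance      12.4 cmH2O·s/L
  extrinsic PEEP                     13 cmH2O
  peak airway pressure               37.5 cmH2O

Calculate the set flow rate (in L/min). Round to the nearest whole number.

51

flow = (PIP − Pplat) / Raw = (37.5 − 27.0) / 12.4 = 0.8468 L/s × 60 = 50.808 L/min.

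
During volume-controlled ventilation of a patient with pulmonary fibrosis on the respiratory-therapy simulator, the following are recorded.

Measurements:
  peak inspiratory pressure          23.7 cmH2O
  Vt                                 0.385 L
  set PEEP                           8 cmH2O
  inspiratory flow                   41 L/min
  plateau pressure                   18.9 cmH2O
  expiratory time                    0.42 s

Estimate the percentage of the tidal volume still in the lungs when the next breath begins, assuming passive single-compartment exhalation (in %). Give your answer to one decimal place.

18.4

Flow: 41 L/min ÷ 60 = 0.6833 L/s.
R = (PIP − Pplat)/V̇ = (23.7 − 18.9) / 0.6833 = 4.8/0.6833 = 7.025 cmH2O·s/L.
C = Vt/(Pplat − PEEP) = 385.0 / (18.9 − 8) = 385.0/10.9 = 35.321 mL/cmH2O.
τ = R × C = 7.025 × 0.03532 L/cmH2O = 0.2481 s.
Fraction remaining at end-expiration = e^(−Te/τ) = e^(−0.42/0.2481) = 0.184 → 18.4%.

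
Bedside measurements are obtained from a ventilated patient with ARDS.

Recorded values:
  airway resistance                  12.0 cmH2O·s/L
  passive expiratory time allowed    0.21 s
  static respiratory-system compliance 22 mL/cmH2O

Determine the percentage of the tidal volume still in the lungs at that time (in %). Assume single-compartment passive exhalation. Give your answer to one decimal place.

45.1

τ = R × C = 12.0 × 22 mL/cmH2O = 12.0 × 0.022 L/cmH2O = 0.264 s.
Passive exhalation: V(t)/V₀ = e^(−t/τ) = e^(−0.21/0.264) = 0.4514.
Fraction remaining = 0.4514 → 45.14%.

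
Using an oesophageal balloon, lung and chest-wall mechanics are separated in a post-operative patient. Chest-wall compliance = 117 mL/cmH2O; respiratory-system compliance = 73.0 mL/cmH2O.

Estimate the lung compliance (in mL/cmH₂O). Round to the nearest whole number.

1/CL = 1/Crs − 1/Ccw.
1/CL = 1/73.0 − 1/117 = 0.005152.
CL = 194.1 mL/cmH2O.

194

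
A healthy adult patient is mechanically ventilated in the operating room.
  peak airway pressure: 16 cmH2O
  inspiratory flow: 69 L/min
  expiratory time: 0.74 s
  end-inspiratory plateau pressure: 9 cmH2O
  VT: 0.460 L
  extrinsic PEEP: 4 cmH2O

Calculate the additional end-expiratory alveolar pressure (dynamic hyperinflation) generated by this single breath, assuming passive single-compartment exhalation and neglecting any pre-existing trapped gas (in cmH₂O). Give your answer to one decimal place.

1.3

Flow: 69 L/min ÷ 60 = 1.15 L/s.
R = (PIP − Pplat)/V̇ = (16 − 9) / 1.15 = 7.0/1.15 = 6.087 cmH2O·s/L.
C = Vt/(Pplat − PEEP) = 460.0 / (9 − 4) = 460.0/5.0 = 92.0 mL/cmH2O.
τ = R × C = 6.087 × 0.092 L/cmH2O = 0.56 s.
Fraction remaining = e^(−Te/τ) = e^(−0.74/0.56) = 0.2668; trapped volume = 460.0 × 0.2668 = 122.73 mL.
Additional alveolar pressure from trapping ≈ V_trapped / C = 122.73 / 92.0 = 1.334 cmH2O.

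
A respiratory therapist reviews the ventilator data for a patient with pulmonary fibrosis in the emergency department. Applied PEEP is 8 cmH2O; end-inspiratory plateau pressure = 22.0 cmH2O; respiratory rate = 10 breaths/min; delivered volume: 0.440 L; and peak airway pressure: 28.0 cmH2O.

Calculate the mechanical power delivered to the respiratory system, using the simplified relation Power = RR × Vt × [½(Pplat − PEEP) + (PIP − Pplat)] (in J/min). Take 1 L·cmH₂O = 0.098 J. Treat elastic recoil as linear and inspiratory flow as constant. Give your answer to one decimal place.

Per-breath work = Vt × [½(Pplat−PEEP) + (PIP−Pplat)] = 0.440 × [0.5×14.0 + 6.0] = 0.440 × 13.0 = 5.72 L·cmH2O.
Power = 10 × 5.72 = 57.2 L·cmH2O/min.
× 0.098 J/(L·cmH2O) → 5.606 J/min.

5.6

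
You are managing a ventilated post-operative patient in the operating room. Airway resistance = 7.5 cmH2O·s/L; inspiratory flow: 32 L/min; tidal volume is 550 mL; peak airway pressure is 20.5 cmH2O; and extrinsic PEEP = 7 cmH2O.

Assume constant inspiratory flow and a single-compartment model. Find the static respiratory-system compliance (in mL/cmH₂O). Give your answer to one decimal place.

57.9

Flow: 32 L/min ÷ 60 = 0.5333 L/s.
Equation of motion (constant flow): PIP = Vt/C + R·V̇ + PEEP.
Vt/C = PIP − R·V̇ − PEEP = 20.5 − 7.5×0.5333 − 7 = 20.5 − 4.0 − 7 = 9.5 cmH2O.
C = Vt / 9.5 = 550 / 9.5 = 57.895 mL/cmH2O.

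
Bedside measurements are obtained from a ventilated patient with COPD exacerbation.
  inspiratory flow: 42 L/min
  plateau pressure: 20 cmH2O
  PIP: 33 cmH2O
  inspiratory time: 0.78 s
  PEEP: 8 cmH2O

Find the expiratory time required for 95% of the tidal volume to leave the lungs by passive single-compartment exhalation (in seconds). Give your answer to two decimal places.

Flow: 42 L/min ÷ 60 = 0.7 L/s.
Vt = flow × Ti = 0.7 L/s × 0.78 s × 1000 mL/L = 546.0 mL.
R = (PIP − Pplat)/V̇ = (33 − 20) / 0.7 = 13.0/0.7 = 18.571 cmH2O·s/L.
C = Vt/(Pplat − PEEP) = 546.0 / (20 − 8) = 546.0/12.0 = 45.5 mL/cmH2O.
τ = R × C = 18.571 × 0.0455 L/cmH2O = 0.845 s.
t = −τ·ln(1 − 0.95) = −0.845·ln(0.05) = 2.531 s.

2.53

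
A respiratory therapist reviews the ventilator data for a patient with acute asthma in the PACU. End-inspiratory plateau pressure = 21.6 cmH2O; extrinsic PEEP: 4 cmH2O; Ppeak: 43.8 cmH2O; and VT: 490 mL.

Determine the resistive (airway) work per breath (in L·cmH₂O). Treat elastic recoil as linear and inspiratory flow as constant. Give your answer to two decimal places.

10.88

With constant inspiratory flow the resistive pressure is constant at PIP − Pplat = 43.8 − 21.6 = 22.2 cmH2O, so resistive work = 22.2 × 0.490 = 10.878 L·cmH2O.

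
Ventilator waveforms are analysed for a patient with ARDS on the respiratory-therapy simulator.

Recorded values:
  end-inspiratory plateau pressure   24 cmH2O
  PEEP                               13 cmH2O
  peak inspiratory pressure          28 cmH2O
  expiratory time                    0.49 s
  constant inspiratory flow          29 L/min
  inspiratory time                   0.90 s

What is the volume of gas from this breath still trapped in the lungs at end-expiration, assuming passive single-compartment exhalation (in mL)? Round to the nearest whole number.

97

Flow: 29 L/min ÷ 60 = 0.4833 L/s.
Vt = flow × Ti = 0.4833 L/s × 0.90 s × 1000 mL/L = 434.97 mL.
R = (PIP − Pplat)/V̇ = (28 − 24) / 0.4833 = 4.0/0.4833 = 8.276 cmH2O·s/L.
C = Vt/(Pplat − PEEP) = 434.97 / (24 − 13) = 434.97/11.0 = 39.543 mL/cmH2O.
τ = R × C = 8.276 × 0.03954 L/cmH2O = 0.3272 s.
Fraction remaining = e^(−Te/τ) = e^(−0.49/0.3272) = 0.2237.
Trapped volume = 434.97 × 0.2237 = 97.303 mL.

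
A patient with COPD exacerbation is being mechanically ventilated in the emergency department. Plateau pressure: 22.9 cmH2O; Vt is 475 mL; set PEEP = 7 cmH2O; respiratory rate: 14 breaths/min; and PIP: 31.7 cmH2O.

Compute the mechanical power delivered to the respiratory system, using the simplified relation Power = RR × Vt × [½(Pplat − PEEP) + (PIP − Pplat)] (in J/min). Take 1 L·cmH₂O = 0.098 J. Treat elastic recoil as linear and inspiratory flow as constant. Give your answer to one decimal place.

Per-breath work = Vt × [½(Pplat−PEEP) + (PIP−Pplat)] = 0.475 × [0.5×15.9 + 8.8] = 0.475 × 16.75 = 7.956 L·cmH2O.
Power = 14 × 7.956 = 111.38 L·cmH2O/min.
× 0.098 J/(L·cmH2O) → 10.915 J/min.

10.9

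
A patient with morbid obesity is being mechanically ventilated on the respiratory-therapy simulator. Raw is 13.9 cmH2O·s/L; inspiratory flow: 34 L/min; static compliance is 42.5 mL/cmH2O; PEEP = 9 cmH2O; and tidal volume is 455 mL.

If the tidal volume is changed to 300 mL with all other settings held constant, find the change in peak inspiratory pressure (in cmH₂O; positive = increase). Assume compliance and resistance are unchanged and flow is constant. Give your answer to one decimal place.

-3.6

PIP = Vt/C + R·V̇ + PEEP (constant-flow equation of motion).
Only the elastic term changes: ΔPIP = ΔVt / C = (300 − 455) / 42.5 = -3.647 cmH2O.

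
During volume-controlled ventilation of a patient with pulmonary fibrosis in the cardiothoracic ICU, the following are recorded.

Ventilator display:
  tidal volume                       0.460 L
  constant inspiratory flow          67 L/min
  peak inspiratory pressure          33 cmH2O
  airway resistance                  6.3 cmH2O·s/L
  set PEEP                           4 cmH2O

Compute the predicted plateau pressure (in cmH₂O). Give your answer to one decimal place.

Flow: 67 L/min ÷ 60 = 1.1167 L/s.
Pplat = PIP − Raw × flow = 33 − 6.3 × 1.1167 = 33 − 7.035 = 25.965 cmH2O.

26.0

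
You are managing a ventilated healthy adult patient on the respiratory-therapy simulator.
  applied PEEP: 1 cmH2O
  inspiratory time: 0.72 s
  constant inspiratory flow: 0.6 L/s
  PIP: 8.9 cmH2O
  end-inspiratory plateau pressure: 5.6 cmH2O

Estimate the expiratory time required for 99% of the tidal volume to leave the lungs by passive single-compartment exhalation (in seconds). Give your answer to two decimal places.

Vt = flow × Ti = 0.6 L/s × 0.72 s × 1000 mL/L = 432.0 mL.
R = (PIP − Pplat)/V̇ = (8.9 − 5.6) / 0.6 = 3.3/0.6 = 5.5 cmH2O·s/L.
C = Vt/(Pplat − PEEP) = 432.0 / (5.6 − 1) = 432.0/4.6 = 93.913 mL/cmH2O.
τ = R × C = 5.5 × 0.09391 L/cmH2O = 0.5165 s.
t = −τ·ln(1 − 0.99) = −0.5165·ln(0.01) = 2.379 s.

2.38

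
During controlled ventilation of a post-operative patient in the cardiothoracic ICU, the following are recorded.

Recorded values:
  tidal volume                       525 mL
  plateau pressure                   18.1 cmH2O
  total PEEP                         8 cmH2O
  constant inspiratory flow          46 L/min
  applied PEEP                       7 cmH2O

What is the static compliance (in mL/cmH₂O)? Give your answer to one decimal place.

End-expiratory occlusion gives total PEEP = 8 cmH2O (intrinsic PEEP = 8 − 7 = 1). Use total PEEP for the elastic gradient.
Cstat = Vt / (Pplat − PEEPtotal) = 525 / (18.1 − 8) = 525 / 10.1 = 51.98 mL/cmH2O.

52.0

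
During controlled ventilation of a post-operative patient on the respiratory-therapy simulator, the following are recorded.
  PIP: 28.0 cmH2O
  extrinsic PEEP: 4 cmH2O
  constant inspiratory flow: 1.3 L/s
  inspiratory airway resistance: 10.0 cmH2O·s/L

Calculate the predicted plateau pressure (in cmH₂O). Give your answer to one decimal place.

Pplat = PIP − Raw × flow = 28.0 − 10.0 × 1.3 = 28.0 − 13.0 = 15.0 cmH2O.

15.0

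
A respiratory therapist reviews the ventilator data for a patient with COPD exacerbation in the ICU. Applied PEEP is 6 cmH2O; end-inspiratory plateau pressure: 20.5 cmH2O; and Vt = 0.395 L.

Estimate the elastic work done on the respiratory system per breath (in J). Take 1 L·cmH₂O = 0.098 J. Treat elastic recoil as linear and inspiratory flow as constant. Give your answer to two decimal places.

Elastic work ≈ ½ × (Pplat − PEEP) × Vt = 0.5 × (20.5 − 6) × 0.395 L = 0.5 × 14.5 × 0.395 = 2.864 L·cmH2O.
× 0.098 J/(L·cmH2O) → 0.2807 J.

0.28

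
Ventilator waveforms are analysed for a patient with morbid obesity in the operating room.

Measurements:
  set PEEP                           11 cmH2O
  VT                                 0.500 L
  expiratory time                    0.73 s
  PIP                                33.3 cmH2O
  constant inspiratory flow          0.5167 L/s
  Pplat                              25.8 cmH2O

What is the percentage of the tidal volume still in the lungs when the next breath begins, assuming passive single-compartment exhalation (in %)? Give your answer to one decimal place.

R = (PIP − Pplat)/V̇ = (33.3 − 25.8) / 0.5167 = 7.5/0.5167 = 14.515 cmH2O·s/L.
C = Vt/(Pplat − PEEP) = 500.0 / (25.8 − 11) = 500.0/14.8 = 33.784 mL/cmH2O.
τ = R × C = 14.515 × 0.03378 L/cmH2O = 0.4903 s.
Fraction remaining at end-expiration = e^(−Te/τ) = e^(−0.73/0.4903) = 0.2256 → 22.56%.

22.6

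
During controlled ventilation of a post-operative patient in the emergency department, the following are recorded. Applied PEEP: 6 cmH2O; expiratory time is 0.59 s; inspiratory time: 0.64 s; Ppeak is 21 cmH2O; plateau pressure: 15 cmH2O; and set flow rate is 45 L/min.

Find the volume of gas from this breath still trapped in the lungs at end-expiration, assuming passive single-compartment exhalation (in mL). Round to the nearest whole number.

Flow: 45 L/min ÷ 60 = 0.75 L/s.
Vt = flow × Ti = 0.75 L/s × 0.64 s × 1000 mL/L = 480.0 mL.
R = (PIP − Pplat)/V̇ = (21 − 15) / 0.75 = 6.0/0.75 = 8.0 cmH2O·s/L.
C = Vt/(Pplat − PEEP) = 480.0 / (15 − 6) = 480.0/9.0 = 53.333 mL/cmH2O.
τ = R × C = 8.0 × 0.05333 L/cmH2O = 0.4266 s.
Fraction remaining = e^(−Te/τ) = e^(−0.59/0.4266) = 0.2508.
Trapped volume = 480.0 × 0.2508 = 120.38 mL.

120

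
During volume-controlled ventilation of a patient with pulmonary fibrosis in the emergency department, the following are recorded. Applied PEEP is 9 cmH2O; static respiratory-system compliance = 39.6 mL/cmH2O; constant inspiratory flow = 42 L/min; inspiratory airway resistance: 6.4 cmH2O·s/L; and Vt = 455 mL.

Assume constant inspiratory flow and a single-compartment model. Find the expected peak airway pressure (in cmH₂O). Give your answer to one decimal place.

25.0

Flow: 42 L/min ÷ 60 = 0.7 L/s.
Equation of motion (constant flow): PIP = Vt/C + R·V̇ + PEEP.
PIP = 455/39.6 + 6.4×0.7 + 9 = 11.49 + 4.48 + 9 = 24.97 cmH2O.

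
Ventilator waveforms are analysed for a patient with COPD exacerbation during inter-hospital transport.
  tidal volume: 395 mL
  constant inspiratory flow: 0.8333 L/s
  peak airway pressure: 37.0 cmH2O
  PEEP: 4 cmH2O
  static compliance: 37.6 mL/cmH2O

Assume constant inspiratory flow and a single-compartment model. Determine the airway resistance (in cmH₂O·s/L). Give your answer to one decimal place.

Equation of motion (constant flow): PIP = Vt/C + R·V̇ + PEEP.
R·V̇ = PIP − Vt/C − PEEP = 37.0 − 395/37.6 − 4 = 37.0 − 10.505 − 4 = 22.495 cmH2O.
R = 22.495 / 0.8333 = 26.995 cmH2O·s/L.

27.0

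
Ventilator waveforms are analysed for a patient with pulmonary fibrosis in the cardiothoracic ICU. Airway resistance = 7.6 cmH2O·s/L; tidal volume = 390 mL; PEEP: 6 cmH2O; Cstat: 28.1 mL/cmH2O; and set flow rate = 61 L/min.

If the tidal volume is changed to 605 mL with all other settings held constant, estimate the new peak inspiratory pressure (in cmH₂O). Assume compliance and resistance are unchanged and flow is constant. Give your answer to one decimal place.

Flow: 61 L/min ÷ 60 = 1.0167 L/s.
PIP = Vt/C + R·V̇ + PEEP (constant-flow equation of motion).
Only the elastic term changes: ΔPIP = ΔVt / C = (605 − 390) / 28.1 = 7.651 cmH2O.
Original PIP = 390/28.1 + 7.6×1.0167 + 6 = 27.606 cmH2O; new PIP = 27.606 + (7.651) = 35.257 cmH2O.

35.3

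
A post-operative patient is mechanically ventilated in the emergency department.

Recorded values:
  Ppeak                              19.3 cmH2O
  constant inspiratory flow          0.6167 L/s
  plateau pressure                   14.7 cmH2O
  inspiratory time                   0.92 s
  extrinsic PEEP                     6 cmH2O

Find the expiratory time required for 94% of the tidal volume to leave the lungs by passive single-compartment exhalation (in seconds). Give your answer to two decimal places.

1.37

Vt = flow × Ti = 0.6167 L/s × 0.92 s × 1000 mL/L = 567.36 mL.
R = (PIP − Pplat)/V̇ = (19.3 − 14.7) / 0.6167 = 4.6/0.6167 = 7.459 cmH2O·s/L.
C = Vt/(Pplat − PEEP) = 567.36 / (14.7 − 6) = 567.36/8.7 = 65.214 mL/cmH2O.
τ = R × C = 7.459 × 0.06521 L/cmH2O = 0.4864 s.
t = −τ·ln(1 − 0.94) = −0.4864·ln(0.06) = 1.368 s.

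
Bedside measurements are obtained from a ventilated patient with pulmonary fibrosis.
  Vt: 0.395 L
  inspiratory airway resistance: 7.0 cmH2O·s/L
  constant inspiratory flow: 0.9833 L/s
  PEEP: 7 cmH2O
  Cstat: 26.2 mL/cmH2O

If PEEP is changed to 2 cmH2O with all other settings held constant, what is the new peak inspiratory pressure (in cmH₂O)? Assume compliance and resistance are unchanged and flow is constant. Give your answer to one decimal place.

24.0

PIP = Vt/C + R·V̇ + PEEP (constant-flow equation of motion).
Only the baseline term changes: ΔPIP = ΔPEEP = 2 − 7 = -5.0 cmH2O.
Original PIP = 395/26.2 + 7.0×0.9833 + 7 = 28.959 cmH2O; new PIP = 28.959 + (-5.0) = 23.959 cmH2O.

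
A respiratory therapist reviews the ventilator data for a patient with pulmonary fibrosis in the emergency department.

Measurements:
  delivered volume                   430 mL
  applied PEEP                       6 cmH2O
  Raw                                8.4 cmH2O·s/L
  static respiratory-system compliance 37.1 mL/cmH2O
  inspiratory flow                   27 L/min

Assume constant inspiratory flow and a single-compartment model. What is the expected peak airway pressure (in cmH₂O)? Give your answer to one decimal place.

Flow: 27 L/min ÷ 60 = 0.45 L/s.
Equation of motion (constant flow): PIP = Vt/C + R·V̇ + PEEP.
PIP = 430/37.1 + 8.4×0.45 + 6 = 11.59 + 3.78 + 6 = 21.37 cmH2O.

21.4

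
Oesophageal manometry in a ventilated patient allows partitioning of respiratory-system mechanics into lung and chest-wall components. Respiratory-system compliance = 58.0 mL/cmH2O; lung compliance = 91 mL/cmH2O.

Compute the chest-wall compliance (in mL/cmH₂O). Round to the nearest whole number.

160

1/Ccw = 1/Crs − 1/CL.
1/Ccw = 1/58.0 − 1/91 = 0.006252.
Ccw = 159.95 mL/cmH2O.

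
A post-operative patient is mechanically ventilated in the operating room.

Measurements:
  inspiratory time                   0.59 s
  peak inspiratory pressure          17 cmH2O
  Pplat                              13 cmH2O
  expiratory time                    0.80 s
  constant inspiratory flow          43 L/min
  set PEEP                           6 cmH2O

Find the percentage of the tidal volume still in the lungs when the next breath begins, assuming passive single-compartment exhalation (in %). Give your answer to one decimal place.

9.3

Flow: 43 L/min ÷ 60 = 0.7167 L/s.
Vt = flow × Ti = 0.7167 L/s × 0.59 s × 1000 mL/L = 422.85 mL.
R = (PIP − Pplat)/V̇ = (17 − 13) / 0.7167 = 4.0/0.7167 = 5.581 cmH2O·s/L.
C = Vt/(Pplat − PEEP) = 422.85 / (13 − 6) = 422.85/7.0 = 60.407 mL/cmH2O.
τ = R × C = 5.581 × 0.06041 L/cmH2O = 0.3371 s.
Fraction remaining at end-expiration = e^(−Te/τ) = e^(−0.80/0.3371) = 0.09318 → 9.318%.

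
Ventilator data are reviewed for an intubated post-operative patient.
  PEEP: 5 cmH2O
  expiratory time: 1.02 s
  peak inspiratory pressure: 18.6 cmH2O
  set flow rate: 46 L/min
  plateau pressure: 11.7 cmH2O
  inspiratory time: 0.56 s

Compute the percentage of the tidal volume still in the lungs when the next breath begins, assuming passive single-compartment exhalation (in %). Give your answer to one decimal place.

Flow: 46 L/min ÷ 60 = 0.7667 L/s.
Vt = flow × Ti = 0.7667 L/s × 0.56 s × 1000 mL/L = 429.35 mL.
R = (PIP − Pplat)/V̇ = (18.6 − 11.7) / 0.7667 = 6.9/0.7667 = 9.0 cmH2O·s/L.
C = Vt/(Pplat − PEEP) = 429.35 / (11.7 − 5) = 429.35/6.7 = 64.082 mL/cmH2O.
τ = R × C = 9.0 × 0.06408 L/cmH2O = 0.5767 s.
Fraction remaining at end-expiration = e^(−Te/τ) = e^(−1.02/0.5767) = 0.1706 → 17.06%.

17.1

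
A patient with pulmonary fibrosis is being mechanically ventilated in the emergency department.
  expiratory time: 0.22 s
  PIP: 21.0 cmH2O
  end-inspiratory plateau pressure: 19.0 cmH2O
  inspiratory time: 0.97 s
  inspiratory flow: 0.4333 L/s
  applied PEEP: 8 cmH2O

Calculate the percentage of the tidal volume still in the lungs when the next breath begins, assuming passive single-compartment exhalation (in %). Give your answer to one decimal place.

28.7

Vt = flow × Ti = 0.4333 L/s × 0.97 s × 1000 mL/L = 420.3 mL.
R = (PIP − Pplat)/V̇ = (21.0 − 19.0) / 0.4333 = 2.0/0.4333 = 4.616 cmH2O·s/L.
C = Vt/(Pplat − PEEP) = 420.3 / (19.0 − 8) = 420.3/11.0 = 38.209 mL/cmH2O.
τ = R × C = 4.616 × 0.03821 L/cmH2O = 0.1764 s.
Fraction remaining at end-expiration = e^(−Te/τ) = e^(−0.22/0.1764) = 0.2873 → 28.73%.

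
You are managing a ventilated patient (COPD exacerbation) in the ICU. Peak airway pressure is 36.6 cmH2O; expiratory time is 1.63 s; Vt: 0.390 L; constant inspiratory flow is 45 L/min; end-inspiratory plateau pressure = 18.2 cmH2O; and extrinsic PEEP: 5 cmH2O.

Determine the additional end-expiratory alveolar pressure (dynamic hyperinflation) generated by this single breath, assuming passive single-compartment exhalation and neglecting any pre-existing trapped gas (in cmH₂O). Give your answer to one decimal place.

1.4

Flow: 45 L/min ÷ 60 = 0.75 L/s.
R = (PIP − Pplat)/V̇ = (36.6 − 18.2) / 0.75 = 18.4/0.75 = 24.533 cmH2O·s/L.
C = Vt/(Pplat − PEEP) = 390.0 / (18.2 − 5) = 390.0/13.2 = 29.545 mL/cmH2O.
τ = R × C = 24.533 × 0.02955 L/cmH2O = 0.725 s.
Fraction remaining = e^(−Te/τ) = e^(−1.63/0.725) = 0.1056; trapped volume = 390.0 × 0.1056 = 41.184 mL.
Additional alveolar pressure from trapping ≈ V_trapped / C = 41.184 / 29.545 = 1.394 cmH2O.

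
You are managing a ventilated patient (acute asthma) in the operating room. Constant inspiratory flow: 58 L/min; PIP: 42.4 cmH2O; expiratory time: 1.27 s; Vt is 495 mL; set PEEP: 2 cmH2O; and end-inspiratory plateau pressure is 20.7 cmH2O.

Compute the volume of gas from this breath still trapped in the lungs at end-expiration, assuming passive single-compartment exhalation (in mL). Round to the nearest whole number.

58

Flow: 58 L/min ÷ 60 = 0.9667 L/s.
R = (PIP − Pplat)/V̇ = (42.4 − 20.7) / 0.9667 = 21.7/0.9667 = 22.448 cmH2O·s/L.
C = Vt/(Pplat − PEEP) = 495.0 / (20.7 − 2) = 495.0/18.7 = 26.471 mL/cmH2O.
τ = R × C = 22.448 × 0.02647 L/cmH2O = 0.5942 s.
Fraction remaining = e^(−Te/τ) = e^(−1.27/0.5942) = 0.118.
Trapped volume = 495.0 × 0.118 = 58.41 mL.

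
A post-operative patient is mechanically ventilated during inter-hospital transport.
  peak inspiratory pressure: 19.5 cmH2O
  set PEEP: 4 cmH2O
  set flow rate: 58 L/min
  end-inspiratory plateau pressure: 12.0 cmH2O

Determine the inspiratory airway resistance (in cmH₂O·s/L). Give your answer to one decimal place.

7.8

Flow: 58 L/min ÷ 60 = 0.9667 L/s.
Raw = (PIP − Pplat) / flow = (19.5 − 12.0) / 0.9667 = 7.5 / 0.9667 = 7.758 cmH2O·s/L.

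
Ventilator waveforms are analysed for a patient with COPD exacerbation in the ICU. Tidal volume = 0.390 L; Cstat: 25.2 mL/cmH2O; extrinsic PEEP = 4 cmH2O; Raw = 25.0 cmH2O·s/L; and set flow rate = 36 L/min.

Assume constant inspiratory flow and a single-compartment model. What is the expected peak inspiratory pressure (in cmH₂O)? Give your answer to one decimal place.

Flow: 36 L/min ÷ 60 = 0.6 L/s.
Equation of motion (constant flow): PIP = Vt/C + R·V̇ + PEEP.
PIP = 390/25.2 + 25.0×0.6 + 4 = 15.476 + 15.0 + 4 = 34.476 cmH2O.

34.5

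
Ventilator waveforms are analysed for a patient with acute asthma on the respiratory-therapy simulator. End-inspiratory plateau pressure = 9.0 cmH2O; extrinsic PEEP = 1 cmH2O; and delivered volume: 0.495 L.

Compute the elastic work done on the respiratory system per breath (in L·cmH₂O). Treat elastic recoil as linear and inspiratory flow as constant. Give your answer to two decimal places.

Elastic work ≈ ½ × (Pplat − PEEP) × Vt = 0.5 × (9.0 − 1) × 0.495 L = 0.5 × 8.0 × 0.495 = 1.98 L·cmH2O.

1.98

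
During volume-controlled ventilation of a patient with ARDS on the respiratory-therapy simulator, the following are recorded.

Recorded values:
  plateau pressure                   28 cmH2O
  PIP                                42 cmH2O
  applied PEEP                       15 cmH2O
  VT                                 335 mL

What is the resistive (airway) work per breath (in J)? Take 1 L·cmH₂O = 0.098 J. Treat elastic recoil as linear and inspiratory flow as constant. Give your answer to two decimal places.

With constant inspiratory flow the resistive pressure is constant at PIP − Pplat = 42 − 28 = 14.0 cmH2O, so resistive work = 14.0 × 0.335 = 4.69 L·cmH2O.
× 0.098 J/(L·cmH2O) → 0.4596 J.

0.46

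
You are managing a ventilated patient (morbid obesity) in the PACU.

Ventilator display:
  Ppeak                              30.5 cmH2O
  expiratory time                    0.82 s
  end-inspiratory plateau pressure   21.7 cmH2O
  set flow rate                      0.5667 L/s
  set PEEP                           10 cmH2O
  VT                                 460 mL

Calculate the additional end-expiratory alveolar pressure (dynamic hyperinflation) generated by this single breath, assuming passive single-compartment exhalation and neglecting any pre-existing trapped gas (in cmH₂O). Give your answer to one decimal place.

3.1

R = (PIP − Pplat)/V̇ = (30.5 − 21.7) / 0.5667 = 8.8/0.5667 = 15.528 cmH2O·s/L.
C = Vt/(Pplat − PEEP) = 460.0 / (21.7 − 10) = 460.0/11.7 = 39.316 mL/cmH2O.
τ = R × C = 15.528 × 0.03932 L/cmH2O = 0.6106 s.
Fraction remaining = e^(−Te/τ) = e^(−0.82/0.6106) = 0.2611; trapped volume = 460.0 × 0.2611 = 120.11 mL.
Additional alveolar pressure from trapping ≈ V_trapped / C = 120.11 / 39.316 = 3.055 cmH2O.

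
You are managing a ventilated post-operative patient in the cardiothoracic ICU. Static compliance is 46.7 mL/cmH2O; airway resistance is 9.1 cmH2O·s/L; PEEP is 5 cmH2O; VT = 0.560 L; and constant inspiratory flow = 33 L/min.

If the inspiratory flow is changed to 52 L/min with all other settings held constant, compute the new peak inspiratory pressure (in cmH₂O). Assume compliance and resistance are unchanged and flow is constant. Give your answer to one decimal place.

Flow: 33 L/min ÷ 60 = 0.55 L/s.
New flow: 52 L/min ÷ 60 = 0.8667 L/s.
PIP = Vt/C + R·V̇ + PEEP (constant-flow equation of motion).
Only the resistive term changes: ΔPIP = R × ΔV̇ = 9.1 × (0.8667 − 0.55) = 9.1 × 0.3167 = 2.882 cmH2O.
Original PIP = 560/46.7 + 9.1×0.55 + 5 = 21.996 cmH2O; new PIP = 21.996 + (2.882) = 24.878 cmH2O.

24.9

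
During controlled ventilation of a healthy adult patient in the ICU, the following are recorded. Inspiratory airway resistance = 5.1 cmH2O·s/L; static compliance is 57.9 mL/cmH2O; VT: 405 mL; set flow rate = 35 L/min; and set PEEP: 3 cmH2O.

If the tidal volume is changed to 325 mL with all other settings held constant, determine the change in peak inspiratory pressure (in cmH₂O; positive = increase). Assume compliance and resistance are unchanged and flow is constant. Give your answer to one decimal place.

PIP = Vt/C + R·V̇ + PEEP (constant-flow equation of motion).
Only the elastic term changes: ΔPIP = ΔVt / C = (325 − 405) / 57.9 = -1.382 cmH2O.

-1.4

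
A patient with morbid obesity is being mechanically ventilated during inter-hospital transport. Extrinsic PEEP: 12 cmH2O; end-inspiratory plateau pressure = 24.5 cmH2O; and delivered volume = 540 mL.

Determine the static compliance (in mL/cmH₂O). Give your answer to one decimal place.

Cstat = Vt / (Pplat − PEEP) = 540 / (24.5 − 12) = 540 / 12.5 = 43.2 mL/cmH2O.

43.2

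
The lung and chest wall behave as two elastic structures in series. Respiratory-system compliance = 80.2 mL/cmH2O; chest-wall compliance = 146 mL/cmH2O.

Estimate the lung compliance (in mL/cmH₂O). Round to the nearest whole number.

178

1/CL = 1/Crs − 1/Ccw.
1/CL = 1/80.2 − 1/146 = 0.00562.
CL = 177.94 mL/cmH2O.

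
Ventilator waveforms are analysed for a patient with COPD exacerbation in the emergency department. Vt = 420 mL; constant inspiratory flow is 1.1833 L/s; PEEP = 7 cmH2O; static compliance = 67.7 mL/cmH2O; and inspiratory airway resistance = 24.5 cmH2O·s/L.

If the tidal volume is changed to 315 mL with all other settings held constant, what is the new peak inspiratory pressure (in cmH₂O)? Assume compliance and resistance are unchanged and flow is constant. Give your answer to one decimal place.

PIP = Vt/C + R·V̇ + PEEP (constant-flow equation of motion).
Only the elastic term changes: ΔPIP = ΔVt / C = (315 − 420) / 67.7 = -1.551 cmH2O.
Original PIP = 420/67.7 + 24.5×1.1833 + 7 = 42.195 cmH2O; new PIP = 42.195 + (-1.551) = 40.644 cmH2O.

40.6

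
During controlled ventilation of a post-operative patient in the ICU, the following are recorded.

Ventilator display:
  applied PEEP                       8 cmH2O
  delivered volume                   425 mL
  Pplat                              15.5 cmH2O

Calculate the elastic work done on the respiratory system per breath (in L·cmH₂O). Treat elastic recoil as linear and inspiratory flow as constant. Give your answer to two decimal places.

1.59

Elastic work ≈ ½ × (Pplat − PEEP) × Vt = 0.5 × (15.5 − 8) × 0.425 L = 0.5 × 7.5 × 0.425 = 1.594 L·cmH2O.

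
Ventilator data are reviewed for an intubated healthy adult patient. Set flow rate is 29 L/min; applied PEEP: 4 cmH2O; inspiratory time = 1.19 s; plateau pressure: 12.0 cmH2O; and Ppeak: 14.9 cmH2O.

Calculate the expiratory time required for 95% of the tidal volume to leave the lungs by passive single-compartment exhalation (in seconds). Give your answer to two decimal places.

Flow: 29 L/min ÷ 60 = 0.4833 L/s.
Vt = flow × Ti = 0.4833 L/s × 1.19 s × 1000 mL/L = 575.13 mL.
R = (PIP − Pplat)/V̇ = (14.9 − 12.0) / 0.4833 = 2.9/0.4833 = 6.0 cmH2O·s/L.
C = Vt/(Pplat − PEEP) = 575.13 / (12.0 − 4) = 575.13/8.0 = 71.891 mL/cmH2O.
τ = R × C = 6.0 × 0.07189 L/cmH2O = 0.4313 s.
t = −τ·ln(1 − 0.95) = −0.4313·ln(0.05) = 1.292 s.

1.29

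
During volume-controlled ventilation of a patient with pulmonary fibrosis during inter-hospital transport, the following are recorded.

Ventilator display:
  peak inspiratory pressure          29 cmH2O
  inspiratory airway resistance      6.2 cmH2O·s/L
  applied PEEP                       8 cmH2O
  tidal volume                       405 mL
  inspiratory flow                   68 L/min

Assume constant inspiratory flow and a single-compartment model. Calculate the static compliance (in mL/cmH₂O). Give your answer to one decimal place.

29.0

Flow: 68 L/min ÷ 60 = 1.1333 L/s.
Equation of motion (constant flow): PIP = Vt/C + R·V̇ + PEEP.
Vt/C = PIP − R·V̇ − PEEP = 29 − 6.2×1.1333 − 8 = 29 − 7.026 − 8 = 13.974 cmH2O.
C = Vt / 13.974 = 405 / 13.974 = 28.982 mL/cmH2O.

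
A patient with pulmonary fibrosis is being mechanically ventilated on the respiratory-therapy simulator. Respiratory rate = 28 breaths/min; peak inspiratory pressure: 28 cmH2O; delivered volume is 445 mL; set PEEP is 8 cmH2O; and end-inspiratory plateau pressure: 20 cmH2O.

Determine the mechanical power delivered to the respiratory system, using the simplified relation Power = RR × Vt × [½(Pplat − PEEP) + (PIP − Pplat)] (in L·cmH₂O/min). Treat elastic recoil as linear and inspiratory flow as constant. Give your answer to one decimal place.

174.4

Per-breath work = Vt × [½(Pplat−PEEP) + (PIP−Pplat)] = 0.445 × [0.5×12.0 + 8.0] = 0.445 × 14.0 = 6.23 L·cmH2O.
Power = 28 × 6.23 = 174.44 L·cmH2O/min.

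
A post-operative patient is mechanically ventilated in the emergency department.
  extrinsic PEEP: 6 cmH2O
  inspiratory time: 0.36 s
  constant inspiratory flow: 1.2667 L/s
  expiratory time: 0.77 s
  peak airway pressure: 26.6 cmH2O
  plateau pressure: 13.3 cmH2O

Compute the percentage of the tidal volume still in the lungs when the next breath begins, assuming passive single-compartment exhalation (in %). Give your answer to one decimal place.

30.9

Vt = flow × Ti = 1.2667 L/s × 0.36 s × 1000 mL/L = 456.01 mL.
R = (PIP − Pplat)/V̇ = (26.6 − 13.3) / 1.2667 = 13.3/1.2667 = 10.5 cmH2O·s/L.
C = Vt/(Pplat − PEEP) = 456.01 / (13.3 − 6) = 456.01/7.3 = 62.467 mL/cmH2O.
τ = R × C = 10.5 × 0.06247 L/cmH2O = 0.6559 s.
Fraction remaining at end-expiration = e^(−Te/τ) = e^(−0.77/0.6559) = 0.3091 → 30.91%.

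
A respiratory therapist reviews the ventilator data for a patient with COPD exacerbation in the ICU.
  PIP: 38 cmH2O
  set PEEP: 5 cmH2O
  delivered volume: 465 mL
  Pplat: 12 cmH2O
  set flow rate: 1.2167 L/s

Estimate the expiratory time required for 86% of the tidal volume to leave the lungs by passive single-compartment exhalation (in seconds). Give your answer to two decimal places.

R = (PIP − Pplat)/V̇ = (38 − 12) / 1.2167 = 26.0/1.2167 = 21.369 cmH2O·s/L.
C = Vt/(Pplat − PEEP) = 465.0 / (12 − 5) = 465.0/7.0 = 66.429 mL/cmH2O.
τ = R × C = 21.369 × 0.06643 L/cmH2O = 1.42 s.
t = −τ·ln(1 − 0.86) = −1.42·ln(0.14) = 2.792 s.

2.79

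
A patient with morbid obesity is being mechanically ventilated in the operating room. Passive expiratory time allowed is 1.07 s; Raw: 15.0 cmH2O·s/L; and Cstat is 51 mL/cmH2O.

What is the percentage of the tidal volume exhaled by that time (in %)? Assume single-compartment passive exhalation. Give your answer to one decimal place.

75.3

τ = R × C = 15.0 × 51 mL/cmH2O = 15.0 × 0.051 L/cmH2O = 0.765 s.
Passive exhalation: V(t)/V₀ = e^(−t/τ) = e^(−1.07/0.765) = 0.2469.
Fraction exhaled = 1 − 0.2469 = 0.7531 → 75.31%.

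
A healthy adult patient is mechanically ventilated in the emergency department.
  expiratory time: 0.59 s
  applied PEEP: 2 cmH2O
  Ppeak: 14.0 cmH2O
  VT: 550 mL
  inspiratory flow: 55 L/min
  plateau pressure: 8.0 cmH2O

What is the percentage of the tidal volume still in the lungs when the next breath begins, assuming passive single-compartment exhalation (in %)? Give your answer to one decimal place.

37.4

Flow: 55 L/min ÷ 60 = 0.9167 L/s.
R = (PIP − Pplat)/V̇ = (14.0 − 8.0) / 0.9167 = 6.0/0.9167 = 6.545 cmH2O·s/L.
C = Vt/(Pplat − PEEP) = 550.0 / (8.0 − 2) = 550.0/6.0 = 91.667 mL/cmH2O.
τ = R × C = 6.545 × 0.09167 L/cmH2O = 0.6 s.
Fraction remaining at end-expiration = e^(−Te/τ) = e^(−0.59/0.6) = 0.3741 → 37.41%.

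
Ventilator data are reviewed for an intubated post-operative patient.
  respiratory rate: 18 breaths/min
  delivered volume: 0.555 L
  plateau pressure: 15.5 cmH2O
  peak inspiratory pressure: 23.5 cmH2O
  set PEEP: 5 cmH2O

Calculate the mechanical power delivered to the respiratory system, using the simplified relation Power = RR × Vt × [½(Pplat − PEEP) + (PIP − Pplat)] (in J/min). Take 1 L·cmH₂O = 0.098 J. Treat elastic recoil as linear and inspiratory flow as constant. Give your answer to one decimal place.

Per-breath work = Vt × [½(Pplat−PEEP) + (PIP−Pplat)] = 0.555 × [0.5×10.5 + 8.0] = 0.555 × 13.25 = 7.354 L·cmH2O.
Power = 18 × 7.354 = 132.37 L·cmH2O/min.
× 0.098 J/(L·cmH2O) → 12.972 J/min.

13.0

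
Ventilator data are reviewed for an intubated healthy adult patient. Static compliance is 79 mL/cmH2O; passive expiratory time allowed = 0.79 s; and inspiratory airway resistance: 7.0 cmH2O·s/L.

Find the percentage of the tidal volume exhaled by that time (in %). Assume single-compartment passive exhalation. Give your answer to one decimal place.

76.0

τ = R × C = 7.0 × 79 mL/cmH2O = 7.0 × 0.079 L/cmH2O = 0.553 s.
Passive exhalation: V(t)/V₀ = e^(−t/τ) = e^(−0.79/0.553) = 0.2397.
Fraction exhaled = 1 − 0.2397 = 0.7603 → 76.03%.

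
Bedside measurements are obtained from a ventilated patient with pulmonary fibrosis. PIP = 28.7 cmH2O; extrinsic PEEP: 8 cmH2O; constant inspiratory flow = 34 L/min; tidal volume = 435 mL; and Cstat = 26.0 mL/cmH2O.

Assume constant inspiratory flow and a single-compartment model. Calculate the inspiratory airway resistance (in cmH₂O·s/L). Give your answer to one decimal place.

Flow: 34 L/min ÷ 60 = 0.5667 L/s.
Equation of motion (constant flow): PIP = Vt/C + R·V̇ + PEEP.
R·V̇ = PIP − Vt/C − PEEP = 28.7 − 435/26.0 − 8 = 28.7 − 16.731 − 8 = 3.969 cmH2O.
R = 3.969 / 0.5667 = 7.004 cmH2O·s/L.

7.0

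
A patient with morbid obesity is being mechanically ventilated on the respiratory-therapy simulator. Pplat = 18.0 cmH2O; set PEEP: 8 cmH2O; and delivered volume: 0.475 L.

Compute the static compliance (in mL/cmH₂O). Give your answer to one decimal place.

Cstat = Vt / (Pplat − PEEP) = 475 / (18.0 − 8) = 475 / 10.0 = 47.5 mL/cmH2O.

47.5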